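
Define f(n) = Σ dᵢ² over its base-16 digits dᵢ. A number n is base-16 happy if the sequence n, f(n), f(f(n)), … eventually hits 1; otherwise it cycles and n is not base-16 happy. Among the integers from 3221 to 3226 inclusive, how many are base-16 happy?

2

3221: 3221 → 250 → 325 → 42 → 104 → 100 → 52 → 25 → 82 → 29 → 170 → 200 → 208 → 169 → 181 → 146 → 85 → 50 → 13 → 169  — not base-16 happy
3222: 3222 → 261 → 26 → 101 → 61 → 178 → 125 → 218 → 269 → 170 → 200 → 208 → 169 → 181 → 146 → 85 → 50 → 13 → 169  — not base-16 happy
3223: 3223 → 274 → 6 → 36 → 20 → 17 → 2 → 4 → 16 → 1  — base-16 happy
3224: 3224 → 289 → 6 → 36 → 20 → 17 → 2 → 4 → 16 → 1  — base-16 happy
3225: 3225 → 306 → 14 → 196 → 160 → 100 → 52 → 25 → 82 → 29 → 170 → 200 → 208 → 169 → 181 → 146 → 85 → 50 → 13 → 169  — not base-16 happy
3226: 3226 → 325 → 42 → 104 → 100 → 52 → 25 → 82 → 29 → 170 → 200 → 208 → 169 → 181 → 146 → 85 → 50 → 13 → 169  — not base-16 happy
base-16 happy: 3223, 3224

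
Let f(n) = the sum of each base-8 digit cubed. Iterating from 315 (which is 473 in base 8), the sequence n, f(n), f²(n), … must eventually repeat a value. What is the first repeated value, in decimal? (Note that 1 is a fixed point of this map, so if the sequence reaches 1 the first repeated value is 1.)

315 = (4,7,3)_8 → 434
434 = (6,6,2)_8 → 440
440 = (6,7,0)_8 → 559
559 = (1,0,5,7)_8 → 469
469 = (7,2,5)_8 → 476
476 = (7,3,4)_8 → 434  — 434 already appeared earlier.

434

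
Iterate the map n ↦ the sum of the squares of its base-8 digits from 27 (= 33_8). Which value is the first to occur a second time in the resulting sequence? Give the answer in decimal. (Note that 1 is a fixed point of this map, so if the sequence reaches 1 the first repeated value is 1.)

27 = (3,3)_8 → 3² + 3² = 18
18 = (2,2)_8 → 2² + 2² = 8
8 = (1,0)_8 → 1² + 0² = 1  — reached the fixed point 1.
1 → 1, so 1 is the first repeated value.

1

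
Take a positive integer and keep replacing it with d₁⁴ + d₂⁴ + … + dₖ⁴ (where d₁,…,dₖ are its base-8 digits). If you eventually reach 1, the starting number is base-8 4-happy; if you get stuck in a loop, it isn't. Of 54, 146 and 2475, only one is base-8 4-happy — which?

146

54: 54 → 2592 → 881 → 1923 → 1458 → 2624 → 626 → 1314 → 544 → 257 → 257  — repeats 257 (not base-8 4-happy)
146: 146 → 48 → 1296 → 288 → 512 → 1  — reaches 1 (base-8 4-happy)
2475: 2475 → 2258 → 369 → 1922 → 1393 → 1938 → 1409 → 1313 → 529 → 18 → 32 → 256 → 256  — repeats 256 (not base-8 4-happy)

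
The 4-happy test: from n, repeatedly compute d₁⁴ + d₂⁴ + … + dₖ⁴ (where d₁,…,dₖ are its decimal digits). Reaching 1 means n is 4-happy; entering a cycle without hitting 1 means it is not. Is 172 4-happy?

172 → 1⁴ + 7⁴ + 2⁴ = 1 + 2401 + 16 = 2418
2418 → 2⁴ + 4⁴ + 1⁴ + 8⁴ = 16 + 256 + 1 + 4096 = 4369
4369 → 4⁴ + 3⁴ + 6⁴ + 9⁴ = 256 + 81 + 1296 + 6561 = 8194
8194 → 8⁴ + 1⁴ + 9⁴ + 4⁴ = 4096 + 1 + 6561 + 256 = 10914
10914 → 1⁴ + 0⁴ + 9⁴ + 1⁴ + 4⁴ = 1 + 0 + 6561 + 1 + 256 = 6819
6819 → 6⁴ + 8⁴ + 1⁴ + 9⁴ = 1296 + 4096 + 1 + 6561 = 11954
11954 → 1⁴ + 1⁴ + 9⁴ + 5⁴ + 4⁴ = 1 + 1 + 6561 + 625 + 256 = 7444
7444 → 7⁴ + 4⁴ + 4⁴ + 4⁴ = 2401 + 256 + 256 + 256 = 3169
3169 → 3⁴ + 1⁴ + 6⁴ + 9⁴ = 81 + 1 + 1296 + 6561 = 7939
7939 → 7⁴ + 9⁴ + 3⁴ + 9⁴ = 2401 + 6561 + 81 + 6561 = 15604
15604 → 1⁴ + 5⁴ + 6⁴ + 0⁴ + 4⁴ = 1 + 625 + 1296 + 0 + 256 = 2178
2178 → 2⁴ + 1⁴ + 7⁴ + 8⁴ = 16 + 1 + 2401 + 4096 = 6514
6514 → 6⁴ + 5⁴ + 1⁴ + 4⁴ = 1296 + 625 + 1 + 256 = 2178  — 2178 already seen; the sequence cycles without reaching 1.

not 4-happy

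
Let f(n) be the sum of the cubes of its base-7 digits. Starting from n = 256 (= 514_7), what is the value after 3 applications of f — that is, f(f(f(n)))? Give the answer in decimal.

496

256 = (5,1,4)_7 → 5³ + 1³ + 4³ = 125 + 1 + 64 = 190
190 = (3,6,1)_7 → 3³ + 6³ + 1³ = 27 + 216 + 1 = 244
244 = (4,6,6)_7 → 4³ + 6³ + 6³ = 64 + 216 + 216 = 496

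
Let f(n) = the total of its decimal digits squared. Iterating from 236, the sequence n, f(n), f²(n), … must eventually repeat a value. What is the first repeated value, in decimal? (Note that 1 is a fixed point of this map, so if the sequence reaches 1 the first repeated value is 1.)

1

236 → 2² + 3² + 6² = 49
49 → 4² + 9² = 97
97 → 9² + 7² = 130
130 → 1² + 3² + 0² = 10
10 → 1² + 0² = 1  — reached the fixed point 1.
1 → 1, so 1 is the first repeated value.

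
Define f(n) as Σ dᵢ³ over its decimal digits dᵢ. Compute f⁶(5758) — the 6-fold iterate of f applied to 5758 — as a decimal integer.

352

5758 → 5³ + 7³ + 5³ + 8³ = 1105
1105 → 1³ + 1³ + 0³ + 5³ = 127
127 → 1³ + 2³ + 7³ = 352
352 → 3³ + 5³ + 2³ = 160
160 → 1³ + 6³ + 0³ = 217
217 → 2³ + 1³ + 7³ = 352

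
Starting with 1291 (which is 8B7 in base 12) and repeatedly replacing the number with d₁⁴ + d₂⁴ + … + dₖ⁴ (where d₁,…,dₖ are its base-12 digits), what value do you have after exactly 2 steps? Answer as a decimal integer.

7874

1291 = (8,11,7)_12 → 21138
21138 = (1,0,2,9,6)_12 → 7874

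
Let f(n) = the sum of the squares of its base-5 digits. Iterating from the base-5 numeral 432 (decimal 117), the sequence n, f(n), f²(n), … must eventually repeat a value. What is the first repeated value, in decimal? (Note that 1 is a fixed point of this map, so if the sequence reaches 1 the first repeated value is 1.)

117 = (4,3,2)_5 → 4² + 3² + 2² = 16 + 9 + 4 = 29
29 = (1,0,4)_5 → 1² + 0² + 4² = 1 + 0 + 16 = 17
17 = (3,2)_5 → 3² + 2² = 9 + 4 = 13
13 = (2,3)_5 → 2² + 3² = 4 + 9 = 13  — 13 already appeared earlier.

13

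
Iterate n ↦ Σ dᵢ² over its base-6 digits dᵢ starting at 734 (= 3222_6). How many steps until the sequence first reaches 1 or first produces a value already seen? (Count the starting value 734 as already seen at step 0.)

734 = (3,2,2,2)_6 → 21
21 = (3,3)_6 → 18
18 = (3,0)_6 → 9
9 = (1,3)_6 → 10
10 = (1,4)_6 → 17
17 = (2,5)_6 → 29
29 = (4,5)_6 → 41
41 = (1,0,5)_6 → 26
26 = (4,2)_6 → 20
20 = (3,2)_6 → 13
13 = (2,1)_6 → 5
5 = (5)_6 → 25
25 = (4,1)_6 → 17  — 17 repeats.
That took 13 steps.

13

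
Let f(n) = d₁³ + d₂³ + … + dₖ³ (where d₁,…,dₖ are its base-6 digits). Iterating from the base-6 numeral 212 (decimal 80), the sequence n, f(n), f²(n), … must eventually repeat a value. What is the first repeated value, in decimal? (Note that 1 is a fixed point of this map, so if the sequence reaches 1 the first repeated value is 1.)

80 = (2,1,2)_6 → 2³ + 1³ + 2³ = 8 + 1 + 8 = 17
17 = (2,5)_6 → 2³ + 5³ = 8 + 125 = 133
133 = (3,4,1)_6 → 3³ + 4³ + 1³ = 27 + 64 + 1 = 92
92 = (2,3,2)_6 → 2³ + 3³ + 2³ = 8 + 27 + 8 = 43
43 = (1,1,1)_6 → 1³ + 1³ + 1³ = 1 + 1 + 1 = 3
3 = (3)_6 → 3³ = 27
27 = (4,3)_6 → 4³ + 3³ = 64 + 27 = 91
91 = (2,3,1)_6 → 2³ + 3³ + 1³ = 8 + 27 + 1 = 36
36 = (1,0,0)_6 → 1³ + 0³ + 0³ = 1 + 0 + 0 = 1  — reached the fixed point 1.
1 → 1, so 1 is the first repeated value.

1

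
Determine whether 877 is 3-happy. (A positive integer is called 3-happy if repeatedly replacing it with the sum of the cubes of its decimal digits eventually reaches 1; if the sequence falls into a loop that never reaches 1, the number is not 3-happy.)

3-happy

877 → 8³ + 7³ + 7³ = 1198
1198 → 1³ + 1³ + 9³ + 8³ = 1243
1243 → 1³ + 2³ + 4³ + 3³ = 100
100 → 1³ + 0³ + 0³ = 1  — reached 1.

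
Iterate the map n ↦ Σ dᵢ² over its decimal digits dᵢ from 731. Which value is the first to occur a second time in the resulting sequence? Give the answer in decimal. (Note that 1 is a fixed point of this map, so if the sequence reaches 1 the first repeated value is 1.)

731 → 7² + 3² + 1² = 49 + 9 + 1 = 59
59 → 5² + 9² = 25 + 81 = 106
106 → 1² + 0² + 6² = 1 + 0 + 36 = 37
37 → 3² + 7² = 9 + 49 = 58
58 → 5² + 8² = 25 + 64 = 89
89 → 8² + 9² = 64 + 81 = 145
145 → 1² + 4² + 5² = 1 + 16 + 25 = 42
42 → 4² + 2² = 16 + 4 = 20
20 → 2² + 0² = 4 + 0 = 4
4 → 4² = 16
16 → 1² + 6² = 1 + 36 = 37  — 37 already appeared earlier.

37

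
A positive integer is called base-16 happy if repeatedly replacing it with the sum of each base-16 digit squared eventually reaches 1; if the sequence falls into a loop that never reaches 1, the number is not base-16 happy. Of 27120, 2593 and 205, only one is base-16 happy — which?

27120: 27120 → 342 → 62 → 205 → 313 → 91 → 146 → 85 → 50 → 13 → 169 → 181 → 146  — repeats 146 (not base-16 happy)
2593: 2593 → 105 → 117 → 74 → 116 → 65 → 17 → 2 → 4 → 16 → 1  — reaches 1 (base-16 happy)
205: 205 → 313 → 91 → 146 → 85 → 50 → 13 → 169 → 181 → 146  — repeats 146 (not base-16 happy)

2593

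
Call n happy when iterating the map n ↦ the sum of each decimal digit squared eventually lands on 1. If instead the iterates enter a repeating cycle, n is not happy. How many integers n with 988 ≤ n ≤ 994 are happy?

988: 988 → 209 → 85 → 89 → 145 → 42 → 20 → 4 → 16 → 37 → 58 → 89  (repeats 89)
989: 989 → 226 → 44 → 32 → 13 → 10 → 1  (reaches 1)
990: 990 → 162 → 41 → 17 → 50 → 25 → 29 → 85 → 89 → 145 → 42 → 20 → 4 → 16 → 37 → 58 → 89  (repeats 89)
991: 991 → 163 → 46 → 52 → 29 → 85 → 89 → 145 → 42 → 20 → 4 → 16 → 37 → 58 → 89  (repeats 89)
992: 992 → 166 → 73 → 58 → 89 → 145 → 42 → 20 → 4 → 16 → 37 → 58  (repeats 58)
993: 993 → 171 → 51 → 26 → 40 → 16 → 37 → 58 → 89 → 145 → 42 → 20 → 4 → 16  (repeats 16)
994: 994 → 178 → 114 → 18 → 65 → 61 → 37 → 58 → 89 → 145 → 42 → 20 → 4 → 16 → 37  (repeats 37)
happy: 989

1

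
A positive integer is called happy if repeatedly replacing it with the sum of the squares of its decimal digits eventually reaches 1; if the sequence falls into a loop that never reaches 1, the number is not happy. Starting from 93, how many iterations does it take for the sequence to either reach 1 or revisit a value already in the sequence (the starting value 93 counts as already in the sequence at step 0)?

93 → 90
90 → 81
81 → 65
65 → 61
61 → 37
37 → 58
58 → 89
89 → 145
145 → 42
42 → 20
20 → 4
4 → 16
16 → 37  — 37 repeats.
That took 13 steps.

13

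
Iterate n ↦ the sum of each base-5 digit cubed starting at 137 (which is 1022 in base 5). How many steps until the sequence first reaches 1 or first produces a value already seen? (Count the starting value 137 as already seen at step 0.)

5

137 = (1,0,2,2)_5 → 1³ + 0³ + 2³ + 2³ = 17
17 = (3,2)_5 → 3³ + 2³ = 35
35 = (1,2,0)_5 → 1³ + 2³ + 0³ = 9
9 = (1,4)_5 → 1³ + 4³ = 65
65 = (2,3,0)_5 → 2³ + 3³ + 0³ = 35  — 35 repeats.
That took 5 steps.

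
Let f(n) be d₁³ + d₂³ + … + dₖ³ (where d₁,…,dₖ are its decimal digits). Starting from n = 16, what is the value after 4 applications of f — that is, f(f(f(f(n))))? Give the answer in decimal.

16 → 1³ + 6³ = 217
217 → 2³ + 1³ + 7³ = 352
352 → 3³ + 5³ + 2³ = 160
160 → 1³ + 6³ + 0³ = 217

217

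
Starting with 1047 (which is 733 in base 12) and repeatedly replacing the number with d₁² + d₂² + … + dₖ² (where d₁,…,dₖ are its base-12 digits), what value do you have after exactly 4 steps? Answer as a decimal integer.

25

1047 = (7,3,3)_12 → 7² + 3² + 3² = 67
67 = (5,7)_12 → 5² + 7² = 74
74 = (6,2)_12 → 6² + 2² = 40
40 = (3,4)_12 → 3² + 4² = 25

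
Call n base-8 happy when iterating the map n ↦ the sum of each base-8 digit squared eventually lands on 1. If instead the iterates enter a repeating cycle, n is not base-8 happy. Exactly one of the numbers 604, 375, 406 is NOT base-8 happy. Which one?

375

604: 604 → 27 → 18 → 8 → 1  — reaches 1 (base-8 happy)
375: 375 → 110 → 62 → 85 → 30 → 45 → 50 → 40 → 25 → 10 → 5 → 25  — repeats 25 (not base-8 happy)
406: 406 → 76 → 18 → 8 → 1  — reaches 1 (base-8 happy)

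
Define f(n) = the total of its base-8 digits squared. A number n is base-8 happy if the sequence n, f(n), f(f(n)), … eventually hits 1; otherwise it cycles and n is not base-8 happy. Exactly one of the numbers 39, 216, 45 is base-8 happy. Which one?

216

39: 39 → 65 → 2 → 4 → 16 → 4  — repeats 4 (not base-8 happy)
216: 216 → 18 → 8 → 1  — reaches 1 (base-8 happy)
45: 45 → 50 → 40 → 25 → 10 → 5 → 25  — repeats 25 (not base-8 happy)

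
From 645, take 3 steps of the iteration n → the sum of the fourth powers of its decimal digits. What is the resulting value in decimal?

10914

645 → 6⁴ + 4⁴ + 5⁴ = 2177
2177 → 2⁴ + 1⁴ + 7⁴ + 7⁴ = 4819
4819 → 4⁴ + 8⁴ + 1⁴ + 9⁴ = 10914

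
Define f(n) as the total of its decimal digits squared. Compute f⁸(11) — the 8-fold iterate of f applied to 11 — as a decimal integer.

42

11 → 1² + 1² = 1 + 1 = 2
2 → 2² = 4
4 → 4² = 16
16 → 1² + 6² = 1 + 36 = 37
37 → 3² + 7² = 9 + 49 = 58
58 → 5² + 8² = 25 + 64 = 89
89 → 8² + 9² = 64 + 81 = 145
145 → 1² + 4² + 5² = 1 + 16 + 25 = 42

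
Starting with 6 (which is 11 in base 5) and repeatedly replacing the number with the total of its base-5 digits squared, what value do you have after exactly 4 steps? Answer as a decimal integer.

6 = (1,1)_5 → 1² + 1² = 2
2 = (2)_5 → 2² = 4
4 = (4)_5 → 4² = 16
16 = (3,1)_5 → 3² + 1² = 10

10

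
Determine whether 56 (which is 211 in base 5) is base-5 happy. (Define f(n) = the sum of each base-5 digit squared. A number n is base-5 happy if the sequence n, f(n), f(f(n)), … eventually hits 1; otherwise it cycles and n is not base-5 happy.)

not base-5 happy

56 = (2,1,1)_5 → 2² + 1² + 1² = 6
6 = (1,1)_5 → 1² + 1² = 2
2 = (2)_5 → 2² = 4
4 = (4)_5 → 4² = 16
16 = (3,1)_5 → 3² + 1² = 10
10 = (2,0)_5 → 2² + 0² = 4  — 4 already seen; the sequence cycles without reaching 1.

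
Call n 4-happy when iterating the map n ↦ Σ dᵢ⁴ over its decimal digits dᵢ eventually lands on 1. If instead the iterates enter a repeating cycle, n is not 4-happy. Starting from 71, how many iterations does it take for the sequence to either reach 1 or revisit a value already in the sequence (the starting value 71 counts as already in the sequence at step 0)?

71 → 7⁴ + 1⁴ = 2402
2402 → 2⁴ + 4⁴ + 0⁴ + 2⁴ = 288
288 → 2⁴ + 8⁴ + 8⁴ = 8208
8208 → 8⁴ + 2⁴ + 0⁴ + 8⁴ = 8208  — 8208 repeats.
That took 4 steps.

4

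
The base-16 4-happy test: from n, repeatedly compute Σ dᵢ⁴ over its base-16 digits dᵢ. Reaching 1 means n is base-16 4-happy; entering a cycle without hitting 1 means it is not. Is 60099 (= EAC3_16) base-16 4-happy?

not base-16 4-happy

60099 = (14,10,12,3)_16 → 14⁴ + 10⁴ + 12⁴ + 3⁴ = 69233
69233 = (1,0,14,7,1)_16 → 1⁴ + 0⁴ + 14⁴ + 7⁴ + 1⁴ = 40819
40819 = (9,15,7,3)_16 → 9⁴ + 15⁴ + 7⁴ + 3⁴ = 59668
59668 = (14,9,1,4)_16 → 14⁴ + 9⁴ + 1⁴ + 4⁴ = 45234
45234 = (11,0,11,2)_16 → 11⁴ + 0⁴ + 11⁴ + 2⁴ = 29298
29298 = (7,2,7,2)_16 → 7⁴ + 2⁴ + 7⁴ + 2⁴ = 4834
4834 = (1,2,14,2)_16 → 1⁴ + 2⁴ + 14⁴ + 2⁴ = 38449
38449 = (9,6,3,1)_16 → 9⁴ + 6⁴ + 3⁴ + 1⁴ = 7939
7939 = (1,15,0,3)_16 → 1⁴ + 15⁴ + 0⁴ + 3⁴ = 50707
50707 = (12,6,1,3)_16 → 12⁴ + 6⁴ + 1⁴ + 3⁴ = 22114
22114 = (5,6,6,2)_16 → 5⁴ + 6⁴ + 6⁴ + 2⁴ = 3233
3233 = (12,10,1)_16 → 12⁴ + 10⁴ + 1⁴ = 30737
30737 = (7,8,1,1)_16 → 7⁴ + 8⁴ + 1⁴ + 1⁴ = 6499
6499 = (1,9,6,3)_16 → 1⁴ + 9⁴ + 6⁴ + 3⁴ = 7939  — 7939 already seen; the sequence cycles without reaching 1.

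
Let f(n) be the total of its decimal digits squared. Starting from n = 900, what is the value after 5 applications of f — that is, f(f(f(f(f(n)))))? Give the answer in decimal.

900 → 9² + 0² + 0² = 81
81 → 8² + 1² = 65
65 → 6² + 5² = 61
61 → 6² + 1² = 37
37 → 3² + 7² = 58

58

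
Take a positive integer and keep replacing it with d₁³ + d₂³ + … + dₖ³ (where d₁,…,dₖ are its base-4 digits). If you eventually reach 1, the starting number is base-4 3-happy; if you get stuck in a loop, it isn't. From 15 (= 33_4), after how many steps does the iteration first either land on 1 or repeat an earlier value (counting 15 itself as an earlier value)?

4

15 = (3,3)_4 → 3³ + 3³ = 54
54 = (3,1,2)_4 → 3³ + 1³ + 2³ = 36
36 = (2,1,0)_4 → 2³ + 1³ + 0³ = 9
9 = (2,1)_4 → 2³ + 1³ = 9  — 9 repeats.
That took 4 steps.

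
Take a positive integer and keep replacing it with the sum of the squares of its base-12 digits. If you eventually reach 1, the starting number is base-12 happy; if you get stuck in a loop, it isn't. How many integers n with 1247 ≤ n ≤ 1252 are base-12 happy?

1247: 1247 → 234 → 86 → 53 → 41 → 34 → 104 → 128 → 164 → 66 → 61 → 26 → 8 → 64 → 41  — not base-12 happy
1248: 1248 → 128 → 164 → 66 → 61 → 26 → 8 → 64 → 41 → 34 → 104 → 128  — not base-12 happy
1249: 1249 → 129 → 181 → 11 → 121 → 101 → 89 → 74 → 40 → 25 → 5 → 25  — not base-12 happy
1250: 1250 → 132 → 121 → 101 → 89 → 74 → 40 → 25 → 5 → 25  — not base-12 happy
1251: 1251 → 137 → 146 → 5 → 25 → 5  — not base-12 happy
1252: 1252 → 144 → 1  — base-12 happy
base-12 happy: 1252

1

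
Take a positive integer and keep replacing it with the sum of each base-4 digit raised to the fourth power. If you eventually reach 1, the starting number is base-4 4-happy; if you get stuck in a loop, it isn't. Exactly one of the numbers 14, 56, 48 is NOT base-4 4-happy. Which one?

48

14: 14 → 97 → 18 → 17 → 2 → 16 → 1  — reaches 1 (base-4 4-happy)
56: 56 → 97 → 18 → 17 → 2 → 16 → 1  — reaches 1 (base-4 4-happy)
48: 48 → 81 → 3 → 81  — repeats 81 (not base-4 4-happy)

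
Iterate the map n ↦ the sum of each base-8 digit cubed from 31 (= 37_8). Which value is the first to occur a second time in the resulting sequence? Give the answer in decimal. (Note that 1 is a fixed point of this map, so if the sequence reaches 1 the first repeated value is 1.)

31 = (3,7)_8 → 370
370 = (5,6,2)_8 → 349
349 = (5,3,5)_8 → 277
277 = (4,2,5)_8 → 197
197 = (3,0,5)_8 → 152
152 = (2,3,0)_8 → 35
35 = (4,3)_8 → 91
91 = (1,3,3)_8 → 55
55 = (6,7)_8 → 559
559 = (1,0,5,7)_8 → 469
469 = (7,2,5)_8 → 476
476 = (7,3,4)_8 → 434
434 = (6,6,2)_8 → 440
440 = (6,7,0)_8 → 559  — 559 already appeared earlier.

559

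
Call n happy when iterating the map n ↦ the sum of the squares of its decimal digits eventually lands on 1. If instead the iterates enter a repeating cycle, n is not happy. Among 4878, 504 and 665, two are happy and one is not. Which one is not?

4878: 4878 → 193 → 91 → 82 → 68 → 100 → 1  — reaches 1 (happy)
504: 504 → 41 → 17 → 50 → 25 → 29 → 85 → 89 → 145 → 42 → 20 → 4 → 16 → 37 → 58 → 89  — repeats 89 (not happy)
665: 665 → 97 → 130 → 10 → 1  — reaches 1 (happy)

504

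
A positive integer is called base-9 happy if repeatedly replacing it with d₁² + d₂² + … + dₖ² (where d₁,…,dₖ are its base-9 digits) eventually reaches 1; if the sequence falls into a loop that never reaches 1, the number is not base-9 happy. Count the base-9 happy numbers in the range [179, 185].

179: 179 → 69 → 85 → 17 → 65 → 53 → 89 → 65  (repeats 65)
180: 180 → 8 → 64 → 50 → 50  (repeats 50)
181: 181 → 9 → 1  (reaches 1)
182: 182 → 12 → 10 → 2 → 4 → 16 → 50 → 50  (repeats 50)
183: 183 → 17 → 65 → 53 → 89 → 65  (repeats 65)
184: 184 → 24 → 40 → 32 → 34 → 58 → 52 → 74 → 68 → 74  (repeats 74)
185: 185 → 33 → 45 → 25 → 53 → 89 → 65 → 53  (repeats 53)
base-9 happy: 181

1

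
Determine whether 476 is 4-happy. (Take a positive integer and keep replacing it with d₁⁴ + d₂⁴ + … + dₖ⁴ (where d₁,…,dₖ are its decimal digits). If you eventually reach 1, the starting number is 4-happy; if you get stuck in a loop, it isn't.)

476 → 3953
3953 → 7348
7348 → 6834
6834 → 5729
5729 → 9603
9603 → 7938
7938 → 13139
13139 → 6725
6725 → 4338
4338 → 4514
4514 → 1138
1138 → 4179
4179 → 9219
9219 → 13139  — 13139 already seen; the sequence cycles without reaching 1.

not 4-happy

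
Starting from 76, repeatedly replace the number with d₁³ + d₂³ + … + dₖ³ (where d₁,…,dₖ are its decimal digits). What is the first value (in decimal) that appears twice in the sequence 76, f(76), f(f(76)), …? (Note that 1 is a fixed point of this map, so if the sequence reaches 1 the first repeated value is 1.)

76 → 7³ + 6³ = 343 + 216 = 559
559 → 5³ + 5³ + 9³ = 125 + 125 + 729 = 979
979 → 9³ + 7³ + 9³ = 729 + 343 + 729 = 1801
1801 → 1³ + 8³ + 0³ + 1³ = 1 + 512 + 0 + 1 = 514
514 → 5³ + 1³ + 4³ = 125 + 1 + 64 = 190
190 → 1³ + 9³ + 0³ = 1 + 729 + 0 = 730
730 → 7³ + 3³ + 0³ = 343 + 27 + 0 = 370
370 → 3³ + 7³ + 0³ = 27 + 343 + 0 = 370  — 370 already appeared earlier.

370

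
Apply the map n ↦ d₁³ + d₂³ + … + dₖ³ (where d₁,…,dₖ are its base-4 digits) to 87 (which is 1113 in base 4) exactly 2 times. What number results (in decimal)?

87 = (1,1,1,3)_4 → 1³ + 1³ + 1³ + 3³ = 1 + 1 + 1 + 27 = 30
30 = (1,3,2)_4 → 1³ + 3³ + 2³ = 1 + 27 + 8 = 36

36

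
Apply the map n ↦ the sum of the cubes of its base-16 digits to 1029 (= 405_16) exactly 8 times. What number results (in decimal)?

1029 = (4,0,5)_16 → 4³ + 0³ + 5³ = 189
189 = (11,13)_16 → 11³ + 13³ = 3528
3528 = (13,12,8)_16 → 13³ + 12³ + 8³ = 4437
4437 = (1,1,5,5)_16 → 1³ + 1³ + 5³ + 5³ = 252
252 = (15,12)_16 → 15³ + 12³ = 5103
5103 = (1,3,14,15)_16 → 1³ + 3³ + 14³ + 15³ = 6147
6147 = (1,8,0,3)_16 → 1³ + 8³ + 0³ + 3³ = 540
540 = (2,1,12)_16 → 2³ + 1³ + 12³ = 1737

1737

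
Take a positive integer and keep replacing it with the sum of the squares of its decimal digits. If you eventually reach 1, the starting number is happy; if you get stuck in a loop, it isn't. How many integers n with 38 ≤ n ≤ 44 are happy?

1

38: 38 → 73 → 58 → 89 → 145 → 42 → 20 → 4 → 16 → 37 → 58  — not happy
39: 39 → 90 → 81 → 65 → 61 → 37 → 58 → 89 → 145 → 42 → 20 → 4 → 16 → 37  — not happy
40: 40 → 16 → 37 → 58 → 89 → 145 → 42 → 20 → 4 → 16  — not happy
41: 41 → 17 → 50 → 25 → 29 → 85 → 89 → 145 → 42 → 20 → 4 → 16 → 37 → 58 → 89  — not happy
42: 42 → 20 → 4 → 16 → 37 → 58 → 89 → 145 → 42  — not happy
43: 43 → 25 → 29 → 85 → 89 → 145 → 42 → 20 → 4 → 16 → 37 → 58 → 89  — not happy
44: 44 → 32 → 13 → 10 → 1  — happy
happy: 44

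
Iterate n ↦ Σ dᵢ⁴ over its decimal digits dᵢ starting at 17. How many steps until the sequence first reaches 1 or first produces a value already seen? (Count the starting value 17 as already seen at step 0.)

4

17 → 1⁴ + 7⁴ = 2402
2402 → 2⁴ + 4⁴ + 0⁴ + 2⁴ = 288
288 → 2⁴ + 8⁴ + 8⁴ = 8208
8208 → 8⁴ + 2⁴ + 0⁴ + 8⁴ = 8208  — 8208 repeats.
That took 4 steps.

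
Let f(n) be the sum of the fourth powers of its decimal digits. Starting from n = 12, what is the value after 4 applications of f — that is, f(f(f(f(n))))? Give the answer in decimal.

12 → 1⁴ + 2⁴ = 1 + 16 = 17
17 → 1⁴ + 7⁴ = 1 + 2401 = 2402
2402 → 2⁴ + 4⁴ + 0⁴ + 2⁴ = 16 + 256 + 0 + 16 = 288
288 → 2⁴ + 8⁴ + 8⁴ = 16 + 4096 + 4096 = 8208

8208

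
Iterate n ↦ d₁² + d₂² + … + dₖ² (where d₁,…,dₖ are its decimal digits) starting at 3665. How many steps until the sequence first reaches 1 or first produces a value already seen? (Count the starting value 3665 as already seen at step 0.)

3665 → 106
106 → 37
37 → 58
58 → 89
89 → 145
145 → 42
42 → 20
20 → 4
4 → 16
16 → 37  — 37 repeats.
That took 10 steps.

10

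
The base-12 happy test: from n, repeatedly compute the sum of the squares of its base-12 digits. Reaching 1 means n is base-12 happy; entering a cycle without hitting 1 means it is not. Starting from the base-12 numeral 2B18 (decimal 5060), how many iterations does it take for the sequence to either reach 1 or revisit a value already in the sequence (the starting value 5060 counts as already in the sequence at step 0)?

5060 = (2,11,1,8)_12 → 2² + 11² + 1² + 8² = 190
190 = (1,3,10)_12 → 1² + 3² + 10² = 110
110 = (9,2)_12 → 9² + 2² = 85
85 = (7,1)_12 → 7² + 1² = 50
50 = (4,2)_12 → 4² + 2² = 20
20 = (1,8)_12 → 1² + 8² = 65
65 = (5,5)_12 → 5² + 5² = 50  — 50 repeats.
That took 7 steps.

7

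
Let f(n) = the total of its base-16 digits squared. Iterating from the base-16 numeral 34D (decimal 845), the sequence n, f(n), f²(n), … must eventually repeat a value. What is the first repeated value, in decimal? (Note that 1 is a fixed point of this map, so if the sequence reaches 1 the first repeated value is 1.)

845 = (3,4,13)_16 → 3² + 4² + 13² = 9 + 16 + 169 = 194
194 = (12,2)_16 → 12² + 2² = 144 + 4 = 148
148 = (9,4)_16 → 9² + 4² = 81 + 16 = 97
97 = (6,1)_16 → 6² + 1² = 36 + 1 = 37
37 = (2,5)_16 → 2² + 5² = 4 + 25 = 29
29 = (1,13)_16 → 1² + 13² = 1 + 169 = 170
170 = (10,10)_16 → 10² + 10² = 100 + 100 = 200
200 = (12,8)_16 → 12² + 8² = 144 + 64 = 208
208 = (13,0)_16 → 13² + 0² = 169 + 0 = 169
169 = (10,9)_16 → 10² + 9² = 100 + 81 = 181
181 = (11,5)_16 → 11² + 5² = 121 + 25 = 146
146 = (9,2)_16 → 9² + 2² = 81 + 4 = 85
85 = (5,5)_16 → 5² + 5² = 25 + 25 = 50
50 = (3,2)_16 → 3² + 2² = 9 + 4 = 13
13 = (13)_16 → 13² = 169  — 169 already appeared earlier.

169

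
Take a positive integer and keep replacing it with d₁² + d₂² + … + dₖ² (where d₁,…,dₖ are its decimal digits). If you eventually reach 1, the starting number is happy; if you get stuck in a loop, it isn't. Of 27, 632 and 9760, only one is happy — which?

632

27: 27 → 53 → 34 → 25 → 29 → 85 → 89 → 145 → 42 → 20 → 4 → 16 → 37 → 58 → 89  — repeats 89 (not happy)
632: 632 → 49 → 97 → 130 → 10 → 1  — reaches 1 (happy)
9760: 9760 → 166 → 73 → 58 → 89 → 145 → 42 → 20 → 4 → 16 → 37 → 58  — repeats 58 (not happy)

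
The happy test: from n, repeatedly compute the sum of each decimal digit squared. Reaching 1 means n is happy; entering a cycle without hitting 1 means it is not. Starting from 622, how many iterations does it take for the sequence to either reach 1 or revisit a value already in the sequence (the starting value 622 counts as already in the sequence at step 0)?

622 → 44
44 → 32
32 → 13
13 → 10
10 → 1  — reached 1.
That took 5 steps.

5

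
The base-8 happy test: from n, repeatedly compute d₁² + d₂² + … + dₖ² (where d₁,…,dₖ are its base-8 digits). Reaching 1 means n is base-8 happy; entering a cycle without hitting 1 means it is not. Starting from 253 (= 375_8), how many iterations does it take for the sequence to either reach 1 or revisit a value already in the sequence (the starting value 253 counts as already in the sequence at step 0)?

253 = (3,7,5)_8 → 3² + 7² + 5² = 9 + 49 + 25 = 83
83 = (1,2,3)_8 → 1² + 2² + 3² = 1 + 4 + 9 = 14
14 = (1,6)_8 → 1² + 6² = 1 + 36 = 37
37 = (4,5)_8 → 4² + 5² = 16 + 25 = 41
41 = (5,1)_8 → 5² + 1² = 25 + 1 = 26
26 = (3,2)_8 → 3² + 2² = 9 + 4 = 13
13 = (1,5)_8 → 1² + 5² = 1 + 25 = 26  — 26 repeats.
That took 7 steps.

7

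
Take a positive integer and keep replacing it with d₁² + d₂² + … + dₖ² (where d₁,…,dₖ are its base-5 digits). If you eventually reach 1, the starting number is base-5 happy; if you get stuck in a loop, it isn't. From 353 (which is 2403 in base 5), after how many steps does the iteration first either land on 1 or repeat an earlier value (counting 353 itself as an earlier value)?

353 = (2,4,0,3)_5 → 2² + 4² + 0² + 3² = 4 + 16 + 0 + 9 = 29
29 = (1,0,4)_5 → 1² + 0² + 4² = 1 + 0 + 16 = 17
17 = (3,2)_5 → 3² + 2² = 9 + 4 = 13
13 = (2,3)_5 → 2² + 3² = 4 + 9 = 13  — 13 repeats.
That took 4 steps.

4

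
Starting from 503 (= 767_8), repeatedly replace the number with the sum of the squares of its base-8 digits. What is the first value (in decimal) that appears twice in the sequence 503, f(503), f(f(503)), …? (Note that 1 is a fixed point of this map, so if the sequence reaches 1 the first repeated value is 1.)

503 = (7,6,7)_8 → 7² + 6² + 7² = 134
134 = (2,0,6)_8 → 2² + 0² + 6² = 40
40 = (5,0)_8 → 5² + 0² = 25
25 = (3,1)_8 → 3² + 1² = 10
10 = (1,2)_8 → 1² + 2² = 5
5 = (5)_8 → 5² = 25  — 25 already appeared earlier.

25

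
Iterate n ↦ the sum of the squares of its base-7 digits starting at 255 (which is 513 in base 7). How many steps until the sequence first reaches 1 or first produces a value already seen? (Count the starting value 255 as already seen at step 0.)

3

255 = (5,1,3)_7 → 5² + 1² + 3² = 25 + 1 + 9 = 35
35 = (5,0)_7 → 5² + 0² = 25 + 0 = 25
25 = (3,4)_7 → 3² + 4² = 9 + 16 = 25  — 25 repeats.
That took 3 steps.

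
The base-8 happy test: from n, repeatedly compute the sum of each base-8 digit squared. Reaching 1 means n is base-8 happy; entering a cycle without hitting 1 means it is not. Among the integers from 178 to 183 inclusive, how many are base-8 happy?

178: 178 → 44 → 41 → 26 → 13 → 26  — not base-8 happy
179: 179 → 49 → 37 → 41 → 26 → 13 → 26  — not base-8 happy
180: 180 → 56 → 49 → 37 → 41 → 26 → 13 → 26  — not base-8 happy
181: 181 → 65 → 2 → 4 → 16 → 4  — not base-8 happy
182: 182 → 76 → 18 → 8 → 1  — base-8 happy
183: 183 → 89 → 11 → 10 → 5 → 25 → 10  — not base-8 happy
base-8 happy: 182

1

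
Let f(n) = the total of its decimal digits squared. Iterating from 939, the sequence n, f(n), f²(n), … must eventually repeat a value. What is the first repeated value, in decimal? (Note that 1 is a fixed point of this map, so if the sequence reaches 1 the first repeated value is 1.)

939 → 9² + 3² + 9² = 81 + 9 + 81 = 171
171 → 1² + 7² + 1² = 1 + 49 + 1 = 51
51 → 5² + 1² = 25 + 1 = 26
26 → 2² + 6² = 4 + 36 = 40
40 → 4² + 0² = 16 + 0 = 16
16 → 1² + 6² = 1 + 36 = 37
37 → 3² + 7² = 9 + 49 = 58
58 → 5² + 8² = 25 + 64 = 89
89 → 8² + 9² = 64 + 81 = 145
145 → 1² + 4² + 5² = 1 + 16 + 25 = 42
42 → 4² + 2² = 16 + 4 = 20
20 → 2² + 0² = 4 + 0 = 4
4 → 4² = 16  — 16 already appeared earlier.

16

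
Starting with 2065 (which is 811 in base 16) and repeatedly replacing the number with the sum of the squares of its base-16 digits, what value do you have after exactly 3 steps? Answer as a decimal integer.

2065 = (8,1,1)_16 → 8² + 1² + 1² = 66
66 = (4,2)_16 → 4² + 2² = 20
20 = (1,4)_16 → 1² + 4² = 17

17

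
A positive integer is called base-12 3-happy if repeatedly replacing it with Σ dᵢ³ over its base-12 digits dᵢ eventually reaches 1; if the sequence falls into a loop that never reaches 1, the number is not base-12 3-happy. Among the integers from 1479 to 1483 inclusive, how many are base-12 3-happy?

1479: 1479 → 1054 → 1370 → 953 → 684 → 793 → 342 → 288 → 8 → 512 → 755 → 1464 → 1008 → 343 → 415 → 1351 → 1136 → 1855 → 1344 → 793  — not base-12 3-happy
1480: 1480 → 1091 → 1890 → 219 → 244 → 577 → 65 → 250 → 1513 → 1217 → 762 → 368 → 736 → 190 → 1028 → 856 → 1520 → 1728 → 1  — base-12 3-happy
1481: 1481 → 1152 → 512 → 755 → 1464 → 1008 → 343 → 415 → 1351 → 1136 → 1855 → 1344 → 793 → 342 → 288 → 8 → 512  — not base-12 3-happy
1482: 1482 → 1243 → 1198 → 1539 → 1539  — not base-12 3-happy
1483: 1483 → 1370 → 953 → 684 → 793 → 342 → 288 → 8 → 512 → 755 → 1464 → 1008 → 343 → 415 → 1351 → 1136 → 1855 → 1344 → 793  — not base-12 3-happy
base-12 3-happy: 1480

1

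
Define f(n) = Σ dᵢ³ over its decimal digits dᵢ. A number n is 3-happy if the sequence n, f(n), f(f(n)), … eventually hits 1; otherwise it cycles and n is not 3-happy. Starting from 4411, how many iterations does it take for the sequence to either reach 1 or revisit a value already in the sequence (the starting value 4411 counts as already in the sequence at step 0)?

4411 → 4³ + 4³ + 1³ + 1³ = 130
130 → 1³ + 3³ + 0³ = 28
28 → 2³ + 8³ = 520
520 → 5³ + 2³ + 0³ = 133
133 → 1³ + 3³ + 3³ = 55
55 → 5³ + 5³ = 250
250 → 2³ + 5³ + 0³ = 133  — 133 repeats.
That took 7 steps.

7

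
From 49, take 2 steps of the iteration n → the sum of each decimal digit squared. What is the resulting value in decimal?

130

49 → 4² + 9² = 97
97 → 9² + 7² = 130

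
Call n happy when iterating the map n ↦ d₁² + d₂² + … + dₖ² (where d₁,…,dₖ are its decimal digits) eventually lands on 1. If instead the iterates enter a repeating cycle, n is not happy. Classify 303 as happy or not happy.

not happy

303 → 3² + 0² + 3² = 18
18 → 1² + 8² = 65
65 → 6² + 5² = 61
61 → 6² + 1² = 37
37 → 3² + 7² = 58
58 → 5² + 8² = 89
89 → 8² + 9² = 145
145 → 1² + 4² + 5² = 42
42 → 4² + 2² = 20
20 → 2² + 0² = 4
4 → 4² = 16
16 → 1² + 6² = 37  — 37 already seen; the sequence cycles without reaching 1.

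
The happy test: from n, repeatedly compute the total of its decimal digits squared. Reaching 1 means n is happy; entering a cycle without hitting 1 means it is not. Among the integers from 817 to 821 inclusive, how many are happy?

2

817: 817 → 114 → 18 → 65 → 61 → 37 → 58 → 89 → 145 → 42 → 20 → 4 → 16 → 37  (repeats 37)
818: 818 → 129 → 86 → 100 → 1  (reaches 1)
819: 819 → 146 → 53 → 34 → 25 → 29 → 85 → 89 → 145 → 42 → 20 → 4 → 16 → 37 → 58 → 89  (repeats 89)
820: 820 → 68 → 100 → 1  (reaches 1)
821: 821 → 69 → 117 → 51 → 26 → 40 → 16 → 37 → 58 → 89 → 145 → 42 → 20 → 4 → 16  (repeats 16)
happy: 818, 820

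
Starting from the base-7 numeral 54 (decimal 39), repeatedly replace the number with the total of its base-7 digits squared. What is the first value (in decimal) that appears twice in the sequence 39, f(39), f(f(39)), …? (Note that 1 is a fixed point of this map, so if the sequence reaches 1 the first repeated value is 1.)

39 = (5,4)_7 → 5² + 4² = 25 + 16 = 41
41 = (5,6)_7 → 5² + 6² = 25 + 36 = 61
61 = (1,1,5)_7 → 1² + 1² + 5² = 1 + 1 + 25 = 27
27 = (3,6)_7 → 3² + 6² = 9 + 36 = 45
45 = (6,3)_7 → 6² + 3² = 36 + 9 = 45  — 45 already appeared earlier.

45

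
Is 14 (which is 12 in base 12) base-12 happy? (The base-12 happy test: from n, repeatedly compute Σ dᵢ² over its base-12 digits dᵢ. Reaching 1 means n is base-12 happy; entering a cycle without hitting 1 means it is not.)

14 = (1,2)_12 → 1² + 2² = 5
5 = (5)_12 → 5² = 25
25 = (2,1)_12 → 2² + 1² = 5  — 5 already seen; the sequence cycles without reaching 1.

not base-12 happy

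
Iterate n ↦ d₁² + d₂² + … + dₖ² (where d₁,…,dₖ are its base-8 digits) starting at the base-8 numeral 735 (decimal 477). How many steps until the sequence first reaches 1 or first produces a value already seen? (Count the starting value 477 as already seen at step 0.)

477 = (7,3,5)_8 → 7² + 3² + 5² = 49 + 9 + 25 = 83
83 = (1,2,3)_8 → 1² + 2² + 3² = 1 + 4 + 9 = 14
14 = (1,6)_8 → 1² + 6² = 1 + 36 = 37
37 = (4,5)_8 → 4² + 5² = 16 + 25 = 41
41 = (5,1)_8 → 5² + 1² = 25 + 1 = 26
26 = (3,2)_8 → 3² + 2² = 9 + 4 = 13
13 = (1,5)_8 → 1² + 5² = 1 + 25 = 26  — 26 repeats.
That took 7 steps.

7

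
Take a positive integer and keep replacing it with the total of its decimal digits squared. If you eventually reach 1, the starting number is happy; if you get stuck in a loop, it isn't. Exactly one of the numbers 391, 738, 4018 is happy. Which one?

391: 391 → 91 → 82 → 68 → 100 → 1  — reaches 1 (happy)
738: 738 → 122 → 9 → 81 → 65 → 61 → 37 → 58 → 89 → 145 → 42 → 20 → 4 → 16 → 37  — repeats 37 (not happy)
4018: 4018 → 81 → 65 → 61 → 37 → 58 → 89 → 145 → 42 → 20 → 4 → 16 → 37  — repeats 37 (not happy)

391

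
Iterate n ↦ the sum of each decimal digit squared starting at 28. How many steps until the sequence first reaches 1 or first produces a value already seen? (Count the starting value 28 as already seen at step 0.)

28 → 2² + 8² = 68
68 → 6² + 8² = 100
100 → 1² + 0² + 0² = 1  — reached 1.
That took 3 steps.

3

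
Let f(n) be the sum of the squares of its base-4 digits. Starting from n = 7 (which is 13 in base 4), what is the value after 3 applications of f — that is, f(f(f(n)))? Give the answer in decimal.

7 = (1,3)_4 → 1² + 3² = 10
10 = (2,2)_4 → 2² + 2² = 8
8 = (2,0)_4 → 2² + 0² = 4

4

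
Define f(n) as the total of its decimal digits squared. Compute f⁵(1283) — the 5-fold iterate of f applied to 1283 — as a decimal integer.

4

1283 → 1² + 2² + 8² + 3² = 78
78 → 7² + 8² = 113
113 → 1² + 1² + 3² = 11
11 → 1² + 1² = 2
2 → 2² = 4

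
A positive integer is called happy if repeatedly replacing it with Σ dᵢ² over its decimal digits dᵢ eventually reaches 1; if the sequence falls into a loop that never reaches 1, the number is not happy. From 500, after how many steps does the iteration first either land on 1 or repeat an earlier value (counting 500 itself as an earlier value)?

12

500 → 5² + 0² + 0² = 25
25 → 2² + 5² = 29
29 → 2² + 9² = 85
85 → 8² + 5² = 89
89 → 8² + 9² = 145
145 → 1² + 4² + 5² = 42
42 → 4² + 2² = 20
20 → 2² + 0² = 4
4 → 4² = 16
16 → 1² + 6² = 37
37 → 3² + 7² = 58
58 → 5² + 8² = 89  — 89 repeats.
That took 12 steps.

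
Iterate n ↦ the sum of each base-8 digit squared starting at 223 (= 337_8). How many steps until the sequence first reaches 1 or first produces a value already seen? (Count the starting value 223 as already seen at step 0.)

5

223 = (3,3,7)_8 → 3² + 3² + 7² = 9 + 9 + 49 = 67
67 = (1,0,3)_8 → 1² + 0² + 3² = 1 + 0 + 9 = 10
10 = (1,2)_8 → 1² + 2² = 1 + 4 = 5
5 = (5)_8 → 5² = 25
25 = (3,1)_8 → 3² + 1² = 9 + 1 = 10  — 10 repeats.
That took 5 steps.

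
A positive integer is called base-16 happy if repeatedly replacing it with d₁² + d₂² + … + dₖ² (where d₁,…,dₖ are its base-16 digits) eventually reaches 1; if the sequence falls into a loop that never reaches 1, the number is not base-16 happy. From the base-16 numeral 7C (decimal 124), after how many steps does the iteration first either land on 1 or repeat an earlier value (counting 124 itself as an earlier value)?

14

124 = (7,12)_16 → 7² + 12² = 49 + 144 = 193
193 = (12,1)_16 → 12² + 1² = 144 + 1 = 145
145 = (9,1)_16 → 9² + 1² = 81 + 1 = 82
82 = (5,2)_16 → 5² + 2² = 25 + 4 = 29
29 = (1,13)_16 → 1² + 13² = 1 + 169 = 170
170 = (10,10)_16 → 10² + 10² = 100 + 100 = 200
200 = (12,8)_16 → 12² + 8² = 144 + 64 = 208
208 = (13,0)_16 → 13² + 0² = 169 + 0 = 169
169 = (10,9)_16 → 10² + 9² = 100 + 81 = 181
181 = (11,5)_16 → 11² + 5² = 121 + 25 = 146
146 = (9,2)_16 → 9² + 2² = 81 + 4 = 85
85 = (5,5)_16 → 5² + 5² = 25 + 25 = 50
50 = (3,2)_16 → 3² + 2² = 9 + 4 = 13
13 = (13)_16 → 13² = 169  — 169 repeats.
That took 14 steps.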